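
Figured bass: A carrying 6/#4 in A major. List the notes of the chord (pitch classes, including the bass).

A, D#, F#

A fourth above A in this key is D, raised to D# by the sharp.
A sixth above A in this key is F#.
Together with the bass A, this spells D# diminished in second inversion.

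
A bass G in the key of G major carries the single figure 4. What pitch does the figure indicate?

Counting 3 letter steps above G lands on C; in G major, that letter is C.

C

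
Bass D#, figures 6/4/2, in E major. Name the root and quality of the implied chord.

E major seventh

The figures 6/4/2 indicate a seventh chord in third inversion.
In third inversion the root lies a second above the bass: a second above D# in E major is E.
The chord tones are D#, E, G#, B, giving E major seventh.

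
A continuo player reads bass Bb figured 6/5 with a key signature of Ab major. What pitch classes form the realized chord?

The written figures 6/5 are shorthand for 6/5/3: the 3 is implied.
A third above Bb in this key is Db.
A fifth above Bb in this key is F.
A sixth above Bb in this key is G.
Together with the bass Bb, this spells G half-diminished seventh in first inversion.

Bb, Db, F, G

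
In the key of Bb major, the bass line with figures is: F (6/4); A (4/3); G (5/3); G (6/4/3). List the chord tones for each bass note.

F, Bb, D | A, C, D, F | G, Bb, D | G, Bb, C, Eb

F (6/4): F, Bb, D.
A (6/4/3): A, C, D, F.
G (5/3): G, Bb, D.
G (6/4/3): G, Bb, C, Eb.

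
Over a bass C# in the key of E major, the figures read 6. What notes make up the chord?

The written figures 6 are shorthand for 6/3: the 3 is implied.
A third above C# in this key is E.
A sixth above C# in this key is A.
Together with the bass C#, this spells A major in first inversion.

C#, E, A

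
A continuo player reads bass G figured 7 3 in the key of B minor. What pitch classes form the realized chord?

G, B, D, F#

The written figures 7 3 are shorthand for 7/5/3: the 5 is implied.
A third above G in this key is B.
A fifth above G in this key is D.
A seventh above G in this key is F#.
Together with the bass G, this spells G major seventh in root position.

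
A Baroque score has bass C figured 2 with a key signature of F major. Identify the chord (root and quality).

D minor seventh

The figures 2 indicate a seventh chord in third inversion.
In third inversion the root lies a second above the bass: a second above C in F major is D.
The chord tones are C, D, F, A, giving D minor seventh.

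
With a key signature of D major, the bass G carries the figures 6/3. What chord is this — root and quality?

The figures 6/3 indicate a triad in first inversion.
In first inversion the root lies a sixth above the bass: a sixth above G in D major is E.
The chord tones are G, B, E, giving E minor.

E minor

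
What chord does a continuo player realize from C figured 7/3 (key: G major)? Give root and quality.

The figures 7/3 indicate a seventh chord in root position.
In root position the bass is the root, so the root is C.
The chord tones are C, E, G, B, giving C major seventh.

C major seventh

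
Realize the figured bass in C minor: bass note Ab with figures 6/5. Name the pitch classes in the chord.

Ab, C, Eb, F

The written figures 6/5 are shorthand for 6/5/3: the 3 is implied.
A third above Ab in this key is C.
A fifth above Ab in this key is Eb.
A sixth above Ab in this key is F.
Together with the bass Ab, this spells F minor seventh in first inversion.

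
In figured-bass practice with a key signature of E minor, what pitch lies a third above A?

Counting 2 letter steps above A lands on C; in E minor, that letter is C.

C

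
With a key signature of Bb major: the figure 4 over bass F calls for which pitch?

Counting 3 letter steps above F lands on B; in Bb major, that letter is Bb.

Bb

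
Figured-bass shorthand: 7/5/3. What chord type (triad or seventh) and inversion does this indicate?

seventh chord, root position

Intervals of 7/5/3 above the bass form a seventh chord; the bass is the root, so this is root position.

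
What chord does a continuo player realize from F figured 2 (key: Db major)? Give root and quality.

Gb major seventh

The figures 2 indicate a seventh chord in third inversion.
In third inversion the root lies a second above the bass: a second above F in Db major is Gb.
The chord tones are F, Gb, Bb, Db, giving Gb major seventh.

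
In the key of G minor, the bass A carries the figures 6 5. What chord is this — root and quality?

The figures 6 5 indicate a seventh chord in first inversion.
In first inversion the root lies a sixth above the bass: a sixth above A in G minor is F.
The chord tones are A, C, Eb, F, giving F dominant seventh.

F dominant seventh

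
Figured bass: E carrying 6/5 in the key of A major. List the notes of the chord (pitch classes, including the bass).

E, G#, B, C#

The written figures 6/5 are shorthand for 6/5/3: the 3 is implied.
A third above E in this key is G#.
A fifth above E in this key is B.
A sixth above E in this key is C#.
Together with the bass E, this spells C# minor seventh in first inversion.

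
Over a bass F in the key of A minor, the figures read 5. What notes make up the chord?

F, A, C

The written figures 5 are shorthand for 5/3: the 3 is implied.
A third above F in this key is A.
A fifth above F in this key is C.
Together with the bass F, this spells F major in root position.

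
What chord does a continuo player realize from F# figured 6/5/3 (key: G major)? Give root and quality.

The figures 6/5/3 indicate a seventh chord in first inversion.
In first inversion the root lies a sixth above the bass: a sixth above F# in G major is D.
The chord tones are F#, A, C, D, giving D dominant seventh.

D dominant seventh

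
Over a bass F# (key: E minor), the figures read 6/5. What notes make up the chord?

The written figures 6/5 are shorthand for 6/5/3: the 3 is implied.
A third above F# in this key is A.
A fifth above F# in this key is C.
A sixth above F# in this key is D.
Together with the bass F#, this spells D dominant seventh in first inversion.

F#, A, C, D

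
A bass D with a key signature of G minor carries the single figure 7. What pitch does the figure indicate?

C

Counting 6 letter steps above D lands on C; in G minor, that letter is C.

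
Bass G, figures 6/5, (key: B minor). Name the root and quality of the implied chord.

The figures 6/5 indicate a seventh chord in first inversion.
In first inversion the root lies a sixth above the bass: a sixth above G in B minor is E.
The chord tones are G, B, D, E, giving E minor seventh.

E minor seventh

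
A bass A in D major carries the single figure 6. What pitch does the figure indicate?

Counting 5 letter steps above A lands on F; in D major, that letter is F#.

F#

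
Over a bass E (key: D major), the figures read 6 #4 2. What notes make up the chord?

E, F#, A#, C#

A second above E in this key is F#.
A fourth above E in this key is A, raised to A# by the sharp.
A sixth above E in this key is C#.
Together with the bass E, this spells F# dominant seventh in third inversion.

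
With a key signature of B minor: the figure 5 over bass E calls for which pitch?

B

Counting 4 letter steps above E lands on B; in B minor, that letter is B.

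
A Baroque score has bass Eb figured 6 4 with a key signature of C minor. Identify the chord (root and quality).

Ab major

The figures 6 4 indicate a triad in second inversion.
In second inversion the root lies a fourth above the bass: a fourth above Eb in C minor is Ab.
The chord tones are Eb, Ab, C, giving Ab major.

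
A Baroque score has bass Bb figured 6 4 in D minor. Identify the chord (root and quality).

E diminished

The figures 6 4 indicate a triad in second inversion.
In second inversion the root lies a fourth above the bass: a fourth above Bb in D minor is E.
The chord tones are Bb, E, G, giving E diminished.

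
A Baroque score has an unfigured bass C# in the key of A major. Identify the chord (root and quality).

C# minor

An unfigured bass indicates a triad in root position.
In root position the bass is the root, so the root is C#.
The chord tones are C#, E, G#, giving C# minor.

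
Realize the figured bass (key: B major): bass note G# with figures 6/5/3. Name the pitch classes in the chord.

A third above G# in this key is B.
A fifth above G# in this key is D#.
A sixth above G# in this key is E.
Together with the bass G#, this spells E major seventh in first inversion.

G#, B, D#, E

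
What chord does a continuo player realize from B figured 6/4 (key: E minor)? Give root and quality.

E minor

The figures 6/4 indicate a triad in second inversion.
In second inversion the root lies a fourth above the bass: a fourth above B in E minor is E.
The chord tones are B, E, G, giving E minor.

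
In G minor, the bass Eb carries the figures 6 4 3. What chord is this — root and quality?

The figures 6 4 3 indicate a seventh chord in second inversion.
In second inversion the root lies a fourth above the bass: a fourth above Eb in G minor is A.
The chord tones are Eb, G, A, C, giving A half-diminished seventh.

A half-diminished seventh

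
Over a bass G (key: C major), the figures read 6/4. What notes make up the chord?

G, C, E

A fourth above G in this key is C.
A sixth above G in this key is E.
Together with the bass G, this spells C major in second inversion.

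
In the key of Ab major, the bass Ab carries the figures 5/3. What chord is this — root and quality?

The figures 5/3 indicate a triad in root position.
In root position the bass is the root, so the root is Ab.
The chord tones are Ab, C, Eb, giving Ab major.

Ab major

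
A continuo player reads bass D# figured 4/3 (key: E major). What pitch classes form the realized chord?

The written figures 4/3 are shorthand for 6/4/3: the 6 is implied.
A third above D# in this key is F#.
A fourth above D# in this key is G#.
A sixth above D# in this key is B.
Together with the bass D#, this spells G# minor seventh in second inversion.

D#, F#, G#, B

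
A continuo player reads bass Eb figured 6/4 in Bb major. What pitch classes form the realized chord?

A fourth above Eb in this key is A.
A sixth above Eb in this key is C.
Together with the bass Eb, this spells A diminished in second inversion.

Eb, A, C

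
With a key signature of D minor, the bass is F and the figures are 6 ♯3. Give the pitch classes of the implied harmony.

A third above F in this key is A, raised to A# by the sharp.
A sixth above F in this key is D.

F, A#, D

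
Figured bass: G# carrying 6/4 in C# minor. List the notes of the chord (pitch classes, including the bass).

G#, C#, E

A fourth above G# in this key is C#.
A sixth above G# in this key is E.
Together with the bass G#, this spells C# minor in second inversion.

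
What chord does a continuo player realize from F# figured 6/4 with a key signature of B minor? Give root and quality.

B minor

The figures 6/4 indicate a triad in second inversion.
In second inversion the root lies a fourth above the bass: a fourth above F# in B minor is B.
The chord tones are F#, B, D, giving B minor.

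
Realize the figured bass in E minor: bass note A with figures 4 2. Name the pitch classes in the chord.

A, B, D, F#

The written figures 4 2 are shorthand for 6/4/2: the 6 is implied.
A second above A in this key is B.
A fourth above A in this key is D.
A sixth above A in this key is F#.
Together with the bass A, this spells B minor seventh in third inversion.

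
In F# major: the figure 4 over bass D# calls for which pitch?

Counting 3 letter steps above D# lands on G; in F# major, that letter is G#.

G#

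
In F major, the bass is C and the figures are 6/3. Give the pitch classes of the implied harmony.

A third above C in this key is E.
A sixth above C in this key is A.
Together with the bass C, this spells A minor in first inversion.

C, E, A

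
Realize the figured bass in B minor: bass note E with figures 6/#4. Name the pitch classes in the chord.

A fourth above E in this key is A, raised to A# by the sharp.
A sixth above E in this key is C#.
Together with the bass E, this spells A# diminished in second inversion.

E, A#, C#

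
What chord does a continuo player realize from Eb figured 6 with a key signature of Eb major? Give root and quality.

C minor

The figures 6 indicate a triad in first inversion.
In first inversion the root lies a sixth above the bass: a sixth above Eb in Eb major is C.
The chord tones are Eb, G, C, giving C minor.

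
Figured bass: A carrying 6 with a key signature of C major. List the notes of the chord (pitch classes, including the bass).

A, C, F

The written figures 6 are shorthand for 6/3: the 3 is implied.
A third above A in this key is C.
A sixth above A in this key is F.
Together with the bass A, this spells F major in first inversion.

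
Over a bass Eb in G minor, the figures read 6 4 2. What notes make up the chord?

Eb, F, A, C

A second above Eb in this key is F.
A fourth above Eb in this key is A.
A sixth above Eb in this key is C.
Together with the bass Eb, this spells F dominant seventh in third inversion.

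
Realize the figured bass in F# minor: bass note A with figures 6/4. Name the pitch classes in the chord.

A, D, F#

A fourth above A in this key is D.
A sixth above A in this key is F#.
Together with the bass A, this spells D major in second inversion.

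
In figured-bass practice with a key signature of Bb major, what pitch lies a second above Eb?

F

Counting 1 letter step above Eb lands on F; in Bb major, that letter is F.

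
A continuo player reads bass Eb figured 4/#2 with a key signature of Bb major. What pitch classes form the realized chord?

The written figures 4/#2 are shorthand for 6/4/2: the 6 is implied.
A second above Eb in this key is F, raised to F# by the sharp.
A fourth above Eb in this key is A.
A sixth above Eb in this key is C.
Together with the bass Eb, this spells F# diminished seventh in third inversion.

Eb, F#, A, C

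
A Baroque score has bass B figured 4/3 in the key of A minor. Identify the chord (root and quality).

The figures 4/3 indicate a seventh chord in second inversion.
In second inversion the root lies a fourth above the bass: a fourth above B in A minor is E.
The chord tones are B, D, E, G, giving E minor seventh.

E minor seventh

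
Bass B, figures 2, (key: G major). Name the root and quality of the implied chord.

The figures 2 indicate a seventh chord in third inversion.
In third inversion the root lies a second above the bass: a second above B in G major is C.
The chord tones are B, C, E, G, giving C major seventh.

C major seventh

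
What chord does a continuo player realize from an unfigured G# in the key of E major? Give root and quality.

An unfigured bass indicates a triad in root position.
In root position the bass is the root, so the root is G#.
The chord tones are G#, B, D#, giving G# minor.

G# minor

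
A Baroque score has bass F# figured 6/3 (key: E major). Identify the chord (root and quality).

The figures 6/3 indicate a triad in first inversion.
In first inversion the root lies a sixth above the bass: a sixth above F# in E major is D#.
The chord tones are F#, A, D#, giving D# diminished.

D# diminished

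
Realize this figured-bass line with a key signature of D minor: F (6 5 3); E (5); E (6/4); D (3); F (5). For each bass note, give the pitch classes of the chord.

F (6/5/3): F, A, C, D.
E (5/3): E, G, Bb.
E (6/4): E, A, C.
D (5/3): D, F, A.
F (5/3): F, A, C.

F, A, C, D | E, G, Bb | E, A, C | D, F, A | F, A, C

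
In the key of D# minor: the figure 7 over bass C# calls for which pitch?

B

Counting 6 letter steps above C# lands on B; in D# minor, that letter is B.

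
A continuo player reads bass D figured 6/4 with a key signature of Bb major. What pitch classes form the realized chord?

A fourth above D in this key is G.
A sixth above D in this key is Bb.
Together with the bass D, this spells G minor in second inversion.

D, G, Bb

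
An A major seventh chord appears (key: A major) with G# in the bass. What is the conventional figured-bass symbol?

G# is the seventh of A major seventh, so the chord is in third inversion.
A seventh chord in third inversion is figured 6/4/2, conventionally abbreviated 4/2.

4/2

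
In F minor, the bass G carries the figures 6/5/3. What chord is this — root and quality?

The figures 6/5/3 indicate a seventh chord in first inversion.
In first inversion the root lies a sixth above the bass: a sixth above G in F minor is Eb.
The chord tones are G, Bb, Db, Eb, giving Eb dominant seventh.

Eb dominant seventh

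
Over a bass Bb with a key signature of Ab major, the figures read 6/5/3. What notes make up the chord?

A third above Bb in this key is Db.
A fifth above Bb in this key is F.
A sixth above Bb in this key is G.
Together with the bass Bb, this spells G half-diminished seventh in first inversion.

Bb, Db, F, G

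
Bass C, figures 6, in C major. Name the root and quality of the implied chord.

A minor

The figures 6 indicate a triad in first inversion.
In first inversion the root lies a sixth above the bass: a sixth above C in C major is A.
The chord tones are C, E, A, giving A minor.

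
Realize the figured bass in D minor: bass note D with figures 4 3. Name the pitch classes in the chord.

D, F, G, Bb

The written figures 4 3 are shorthand for 6/4/3: the 6 is implied.
A third above D in this key is F.
A fourth above D in this key is G.
A sixth above D in this key is Bb.
Together with the bass D, this spells G minor seventh in second inversion.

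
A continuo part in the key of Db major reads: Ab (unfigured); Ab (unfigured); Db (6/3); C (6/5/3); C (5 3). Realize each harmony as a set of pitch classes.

Ab (5/3): Ab, C, Eb.
Ab (5/3): Ab, C, Eb.
Db (6/3): Db, F, Bb.
C (6/5/3): C, Eb, Gb, Ab.
C (5/3): C, Eb, Gb.

Ab, C, Eb | Ab, C, Eb | Db, F, Bb | C, Eb, Gb, Ab | C, Eb, Gb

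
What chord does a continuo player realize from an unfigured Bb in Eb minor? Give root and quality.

An unfigured bass indicates a triad in root position.
In root position the bass is the root, so the root is Bb.
The chord tones are Bb, Db, F, giving Bb minor.

Bb minor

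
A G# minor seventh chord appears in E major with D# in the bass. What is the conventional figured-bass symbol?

4/3

D# is the fifth of G# minor seventh, so the chord is in second inversion.
A seventh chord in second inversion is figured 6/4/3, conventionally abbreviated 4/3.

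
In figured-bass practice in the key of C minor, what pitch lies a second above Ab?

Bb

Counting 1 letter step above Ab lands on B; in C minor, that letter is Bb.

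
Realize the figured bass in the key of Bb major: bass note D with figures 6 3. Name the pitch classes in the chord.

D, F, Bb

A third above D in this key is F.
A sixth above D in this key is Bb.
Together with the bass D, this spells Bb major in first inversion.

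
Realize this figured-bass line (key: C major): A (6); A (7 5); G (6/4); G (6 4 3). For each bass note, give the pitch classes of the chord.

A, C, F | A, C, E, G | G, C, E | G, B, C, E

A (6/3): A, C, F.
A (7/5/3): A, C, E, G.
G (6/4): G, C, E.
G (6/4/3): G, B, C, E.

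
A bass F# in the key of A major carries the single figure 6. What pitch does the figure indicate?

D

Counting 5 letter steps above F# lands on D; in A major, that letter is D.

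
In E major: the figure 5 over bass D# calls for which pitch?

A

Counting 4 letter steps above D# lands on A; in E major, that letter is A.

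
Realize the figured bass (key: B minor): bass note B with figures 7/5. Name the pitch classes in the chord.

B, D, F#, A

The written figures 7/5 are shorthand for 7/5/3: the 3 is implied.
A third above B in this key is D.
A fifth above B in this key is F#.
A seventh above B in this key is A.
Together with the bass B, this spells B minor seventh in root position.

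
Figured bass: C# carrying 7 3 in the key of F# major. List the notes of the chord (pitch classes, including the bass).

C#, E#, G#, B

The written figures 7 3 are shorthand for 7/5/3: the 5 is implied.
A third above C# in this key is E#.
A fifth above C# in this key is G#.
A seventh above C# in this key is B.
Together with the bass C#, this spells C# dominant seventh in root position.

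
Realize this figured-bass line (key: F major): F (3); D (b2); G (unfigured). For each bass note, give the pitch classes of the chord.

F (5/3): F, A, C.
D (6/4/b2): D, Eb, G, Bb.
G (5/3): G, Bb, D.

F, A, C | D, Eb, G, Bb | G, Bb, D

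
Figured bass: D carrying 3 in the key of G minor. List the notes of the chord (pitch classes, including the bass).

The written figures 3 are shorthand for 5/3: the 5 is implied.
A third above D in this key is F.
A fifth above D in this key is A.
Together with the bass D, this spells D minor in root position.

D, F, A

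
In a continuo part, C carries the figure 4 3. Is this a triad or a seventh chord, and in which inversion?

4 3 is shorthand for 6/4/3.
Intervals of 6/4/3 above the bass form a seventh chord; the bass is the fifth, so this is second inversion.

seventh chord, second inversion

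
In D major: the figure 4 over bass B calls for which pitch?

Counting 3 letter steps above B lands on E; in D major, that letter is E.

E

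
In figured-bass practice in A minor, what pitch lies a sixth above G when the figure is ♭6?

Counting 5 letter steps above G lands on E; in A minor, that letter is E.
The b6 figure lowers it a semitone, giving Eb.

Eb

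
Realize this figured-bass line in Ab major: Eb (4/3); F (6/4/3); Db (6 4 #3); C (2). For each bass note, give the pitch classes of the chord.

Eb, G, Ab, C | F, Ab, Bb, Db | Db, F#, G, Bb | C, Db, F, Ab

Eb (6/4/3): Eb, G, Ab, C.
F (6/4/3): F, Ab, Bb, Db.
Db (6/4/#3): Db, F#, G, Bb.
C (6/4/2): C, Db, F, Ab.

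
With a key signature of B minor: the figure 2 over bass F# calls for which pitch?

G

Counting 1 letter step above F# lands on G; in B minor, that letter is G.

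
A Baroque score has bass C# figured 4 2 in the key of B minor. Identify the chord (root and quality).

D major seventh

The figures 4 2 indicate a seventh chord in third inversion.
In third inversion the root lies a second above the bass: a second above C# in B minor is D.
The chord tones are C#, D, F#, A, giving D major seventh.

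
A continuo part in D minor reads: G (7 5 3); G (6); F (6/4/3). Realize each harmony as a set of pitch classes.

G, Bb, D, F | G, Bb, E | F, A, Bb, D

G (7/5/3): G, Bb, D, F.
G (6/3): G, Bb, E.
F (6/4/3): F, A, Bb, D.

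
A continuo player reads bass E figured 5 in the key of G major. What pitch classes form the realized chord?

E, G, B

The written figures 5 are shorthand for 5/3: the 3 is implied.
A third above E in this key is G.
A fifth above E in this key is B.
Together with the bass E, this spells E minor in root position.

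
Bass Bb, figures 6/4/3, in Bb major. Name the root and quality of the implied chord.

Eb major seventh

The figures 6/4/3 indicate a seventh chord in second inversion.
In second inversion the root lies a fourth above the bass: a fourth above Bb in Bb major is Eb.
The chord tones are Bb, D, Eb, G, giving Eb major seventh.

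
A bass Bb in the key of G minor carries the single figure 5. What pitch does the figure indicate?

F

Counting 4 letter steps above Bb lands on F; in G minor, that letter is F.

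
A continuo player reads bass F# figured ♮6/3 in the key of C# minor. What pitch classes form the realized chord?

A third above F# in this key is A.
A sixth above F# in this key is D#, made natural (D) by the ♮ figure.
Together with the bass F#, this spells D major in first inversion.

F#, A, D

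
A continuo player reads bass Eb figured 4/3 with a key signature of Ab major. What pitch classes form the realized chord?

The written figures 4/3 are shorthand for 6/4/3: the 6 is implied.
A third above Eb in this key is G.
A fourth above Eb in this key is Ab.
A sixth above Eb in this key is C.
Together with the bass Eb, this spells Ab major seventh in second inversion.

Eb, G, Ab, C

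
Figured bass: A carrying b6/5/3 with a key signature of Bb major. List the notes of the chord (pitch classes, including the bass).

A, C, Eb, Fb

A third above A in this key is C.
A fifth above A in this key is Eb.
A sixth above A in this key is F, lowered to Fb by the flat.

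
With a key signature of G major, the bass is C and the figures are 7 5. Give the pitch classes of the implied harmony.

The written figures 7 5 are shorthand for 7/5/3: the 3 is implied.
A third above C in this key is E.
A fifth above C in this key is G.
A seventh above C in this key is B.
Together with the bass C, this spells C major seventh in root position.

C, E, G, B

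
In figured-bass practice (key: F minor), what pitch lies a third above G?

Bb

Counting 2 letter steps above G lands on B; in F minor, that letter is Bb.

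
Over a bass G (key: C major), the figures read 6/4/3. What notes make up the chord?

G, B, C, E

A third above G in this key is B.
A fourth above G in this key is C.
A sixth above G in this key is E.
Together with the bass G, this spells C major seventh in second inversion.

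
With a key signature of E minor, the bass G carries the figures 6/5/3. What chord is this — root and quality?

E minor seventh

The figures 6/5/3 indicate a seventh chord in first inversion.
In first inversion the root lies a sixth above the bass: a sixth above G in E minor is E.
The chord tones are G, B, D, E, giving E minor seventh.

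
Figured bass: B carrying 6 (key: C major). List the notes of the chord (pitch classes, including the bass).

B, D, G

The written figures 6 are shorthand for 6/3: the 3 is implied.
A third above B in this key is D.
A sixth above B in this key is G.
Together with the bass B, this spells G major in first inversion.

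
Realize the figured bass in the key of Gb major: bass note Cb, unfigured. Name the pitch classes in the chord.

Cb, Eb, Gb

An unfigured bass implies 5/3.
A third above Cb in this key is Eb.
A fifth above Cb in this key is Gb.
Together with the bass Cb, this spells Cb major in root position.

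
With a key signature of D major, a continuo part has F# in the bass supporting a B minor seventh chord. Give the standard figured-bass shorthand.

4/3

F# is the fifth of B minor seventh, so the chord is in second inversion.
A seventh chord in second inversion is figured 6/4/3, conventionally abbreviated 4/3.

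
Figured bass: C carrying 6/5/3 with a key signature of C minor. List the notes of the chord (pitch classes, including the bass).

A third above C in this key is Eb.
A fifth above C in this key is G.
A sixth above C in this key is Ab.
Together with the bass C, this spells Ab major seventh in first inversion.

C, Eb, G, Ab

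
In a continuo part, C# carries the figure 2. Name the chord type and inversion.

seventh chord, third inversion

2 is shorthand for 6/4/2.
Intervals of 6/4/2 above the bass form a seventh chord; the bass is the seventh, so this is third inversion.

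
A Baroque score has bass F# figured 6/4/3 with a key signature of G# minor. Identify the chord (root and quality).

The figures 6/4/3 indicate a seventh chord in second inversion.
In second inversion the root lies a fourth above the bass: a fourth above F# in G# minor is B.
The chord tones are F#, A#, B, D#, giving B major seventh.

B major seventh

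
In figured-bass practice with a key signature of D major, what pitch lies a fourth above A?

D

Counting 3 letter steps above A lands on D; in D major, that letter is D.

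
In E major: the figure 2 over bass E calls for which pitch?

Counting 1 letter step above E lands on F; in E major, that letter is F#.

F#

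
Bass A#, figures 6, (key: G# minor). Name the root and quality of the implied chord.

The figures 6 indicate a triad in first inversion.
In first inversion the root lies a sixth above the bass: a sixth above A# in G# minor is F#.
The chord tones are A#, C#, F#, giving F# major.

F# major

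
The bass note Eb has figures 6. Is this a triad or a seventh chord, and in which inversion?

6 is shorthand for 6/3.
Intervals of 6/3 above the bass form a triad; the bass is the third, so this is first inversion.

triad, first inversion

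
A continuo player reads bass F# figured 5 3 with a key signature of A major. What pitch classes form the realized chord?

A third above F# in this key is A.
A fifth above F# in this key is C#.
Together with the bass F#, this spells F# minor in root position.

F#, A, C#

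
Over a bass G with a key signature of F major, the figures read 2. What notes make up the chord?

G, A, C, E

The written figures 2 are shorthand for 6/4/2: the 6/4 are implied.
A second above G in this key is A.
A fourth above G in this key is C.
A sixth above G in this key is E.
Together with the bass G, this spells A minor seventh in third inversion.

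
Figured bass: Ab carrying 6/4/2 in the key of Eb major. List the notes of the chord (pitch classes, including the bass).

A second above Ab in this key is Bb.
A fourth above Ab in this key is D.
A sixth above Ab in this key is F.
Together with the bass Ab, this spells Bb dominant seventh in third inversion.

Ab, Bb, D, F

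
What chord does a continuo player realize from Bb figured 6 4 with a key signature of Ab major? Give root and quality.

The figures 6 4 indicate a triad in second inversion.
In second inversion the root lies a fourth above the bass: a fourth above Bb in Ab major is Eb.
The chord tones are Bb, Eb, G, giving Eb major.

Eb major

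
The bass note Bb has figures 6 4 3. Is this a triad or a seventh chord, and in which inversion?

seventh chord, second inversion

Intervals of 6/4/3 above the bass form a seventh chord; the bass is the fifth, so this is second inversion.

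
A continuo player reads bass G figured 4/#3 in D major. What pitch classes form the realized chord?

G, B#, C#, E

The written figures 4/#3 are shorthand for 6/4/3: the 6 is implied.
A third above G in this key is B, raised to B# by the sharp.
A fourth above G in this key is C#.
A sixth above G in this key is E.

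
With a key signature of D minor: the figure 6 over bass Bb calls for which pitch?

G

Counting 5 letter steps above Bb lands on G; in D minor, that letter is G.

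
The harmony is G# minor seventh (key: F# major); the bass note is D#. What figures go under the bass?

4/3

D# is the fifth of G# minor seventh, so the chord is in second inversion.
A seventh chord in second inversion is figured 6/4/3, conventionally abbreviated 4/3.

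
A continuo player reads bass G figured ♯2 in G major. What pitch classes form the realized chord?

G, A#, C, E

The written figures ♯2 are shorthand for 6/4/2: the 6/4 are implied.
A second above G in this key is A, raised to A# by the sharp.
A fourth above G in this key is C.
A sixth above G in this key is E.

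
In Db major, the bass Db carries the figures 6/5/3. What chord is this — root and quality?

The figures 6/5/3 indicate a seventh chord in first inversion.
In first inversion the root lies a sixth above the bass: a sixth above Db in Db major is Bb.
The chord tones are Db, F, Ab, Bb, giving Bb minor seventh.

Bb minor seventh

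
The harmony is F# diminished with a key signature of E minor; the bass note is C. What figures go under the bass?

6/4

C is the fifth of F# diminished, so the chord is in second inversion.
A triad in second inversion is figured 6/4, conventionally abbreviated 6/4.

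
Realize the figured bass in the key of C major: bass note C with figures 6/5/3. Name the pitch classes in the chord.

C, E, G, A

A third above C in this key is E.
A fifth above C in this key is G.
A sixth above C in this key is A.
Together with the bass C, this spells A minor seventh in first inversion.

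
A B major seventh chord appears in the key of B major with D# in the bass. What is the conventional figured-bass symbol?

D# is the third of B major seventh, so the chord is in first inversion.
A seventh chord in first inversion is figured 6/5/3, conventionally abbreviated 6/5.

6/5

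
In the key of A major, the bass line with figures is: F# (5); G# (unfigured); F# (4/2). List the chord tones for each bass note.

F#, A, C# | G#, B, D | F#, G#, B, D

F# (5/3): F#, A, C#.
G# (5/3): G#, B, D.
F# (6/4/2): F#, G#, B, D.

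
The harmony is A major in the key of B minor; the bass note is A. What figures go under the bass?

A is the root of A major, so the chord is in root position.
A triad in root position is figured 5/3, conventionally abbreviated (no figures — root-position triad).

no figures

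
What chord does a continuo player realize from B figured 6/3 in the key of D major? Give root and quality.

The figures 6/3 indicate a triad in first inversion.
In first inversion the root lies a sixth above the bass: a sixth above B in D major is G.
The chord tones are B, D, G, giving G major.

G major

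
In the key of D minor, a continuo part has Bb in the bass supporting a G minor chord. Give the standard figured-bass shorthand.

Bb is the third of G minor, so the chord is in first inversion.
A triad in first inversion is figured 6/3, conventionally abbreviated 6.

6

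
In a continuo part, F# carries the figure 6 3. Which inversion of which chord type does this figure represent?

Intervals of 6/3 above the bass form a triad; the bass is the third, so this is first inversion.

triad, first inversion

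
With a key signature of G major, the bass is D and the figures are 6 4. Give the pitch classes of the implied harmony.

A fourth above D in this key is G.
A sixth above D in this key is B.
Together with the bass D, this spells G major in second inversion.

D, G, B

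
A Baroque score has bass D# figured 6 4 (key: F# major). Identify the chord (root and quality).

The figures 6 4 indicate a triad in second inversion.
In second inversion the root lies a fourth above the bass: a fourth above D# in F# major is G#.
The chord tones are D#, G#, B, giving G# minor.

G# minor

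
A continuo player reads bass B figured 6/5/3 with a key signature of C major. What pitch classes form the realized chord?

B, D, F, G

A third above B in this key is D.
A fifth above B in this key is F.
A sixth above B in this key is G.
Together with the bass B, this spells G dominant seventh in first inversion.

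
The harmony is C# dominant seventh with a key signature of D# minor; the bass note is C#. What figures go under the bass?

7

C# is the root of C# dominant seventh, so the chord is in root position.
A seventh chord in root position is figured 7/5/3, conventionally abbreviated 7.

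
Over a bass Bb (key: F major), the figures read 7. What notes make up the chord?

Bb, D, F, A

The written figures 7 are shorthand for 7/5/3: the 5/3 are implied.
A third above Bb in this key is D.
A fifth above Bb in this key is F.
A seventh above Bb in this key is A.
Together with the bass Bb, this spells Bb major seventh in root position.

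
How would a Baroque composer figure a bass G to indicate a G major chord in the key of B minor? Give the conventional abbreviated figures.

G is the root of G major, so the chord is in root position.
A triad in root position is figured 5/3, conventionally abbreviated (no figures — root-position triad).

no figures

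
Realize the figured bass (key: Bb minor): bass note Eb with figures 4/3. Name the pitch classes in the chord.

Eb, Gb, Ab, C

The written figures 4/3 are shorthand for 6/4/3: the 6 is implied.
A third above Eb in this key is Gb.
A fourth above Eb in this key is Ab.
A sixth above Eb in this key is C.
Together with the bass Eb, this spells Ab dominant seventh in second inversion.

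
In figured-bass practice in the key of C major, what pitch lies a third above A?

Counting 2 letter steps above A lands on C; in C major, that letter is C.

C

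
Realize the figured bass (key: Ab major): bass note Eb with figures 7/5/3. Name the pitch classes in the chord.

Eb, G, Bb, Db

A third above Eb in this key is G.
A fifth above Eb in this key is Bb.
A seventh above Eb in this key is Db.
Together with the bass Eb, this spells Eb dominant seventh in root position.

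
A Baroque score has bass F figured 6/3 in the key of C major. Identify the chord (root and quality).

The figures 6/3 indicate a triad in first inversion.
In first inversion the root lies a sixth above the bass: a sixth above F in C major is D.
The chord tones are F, A, D, giving D minor.

D minor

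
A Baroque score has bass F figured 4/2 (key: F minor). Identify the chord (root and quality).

G half-diminished seventh

The figures 4/2 indicate a seventh chord in third inversion.
In third inversion the root lies a second above the bass: a second above F in F minor is G.
The chord tones are F, G, Bb, Db, giving G half-diminished seventh.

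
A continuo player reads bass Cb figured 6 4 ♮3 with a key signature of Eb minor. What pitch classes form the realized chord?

A third above Cb in this key is Eb, made natural (E) by the ♮ figure.
A fourth above Cb in this key is F.
A sixth above Cb in this key is Ab.

Cb, E, F, Ab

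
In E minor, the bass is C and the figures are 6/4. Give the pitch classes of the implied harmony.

C, F#, A

A fourth above C in this key is F#.
A sixth above C in this key is A.
Together with the bass C, this spells F# diminished in second inversion.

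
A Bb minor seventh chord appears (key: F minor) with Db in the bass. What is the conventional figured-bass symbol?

6/5

Db is the third of Bb minor seventh, so the chord is in first inversion.
A seventh chord in first inversion is figured 6/5/3, conventionally abbreviated 6/5.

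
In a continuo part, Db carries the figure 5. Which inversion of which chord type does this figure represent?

triad, root position

5 is shorthand for 5/3.
Intervals of 5/3 above the bass form a triad; the bass is the root, so this is root position.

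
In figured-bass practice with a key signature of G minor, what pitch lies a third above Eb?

G

Counting 2 letter steps above Eb lands on G; in G minor, that letter is G.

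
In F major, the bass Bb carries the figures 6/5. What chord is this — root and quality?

G minor seventh

The figures 6/5 indicate a seventh chord in first inversion.
In first inversion the root lies a sixth above the bass: a sixth above Bb in F major is G.
The chord tones are Bb, D, F, G, giving G minor seventh.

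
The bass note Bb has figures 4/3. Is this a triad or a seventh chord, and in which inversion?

seventh chord, second inversion

4/3 is shorthand for 6/4/3.
Intervals of 6/4/3 above the bass form a seventh chord; the bass is the fifth, so this is second inversion.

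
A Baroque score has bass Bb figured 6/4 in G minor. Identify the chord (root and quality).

The figures 6/4 indicate a triad in second inversion.
In second inversion the root lies a fourth above the bass: a fourth above Bb in G minor is Eb.
The chord tones are Bb, Eb, G, giving Eb major.

Eb major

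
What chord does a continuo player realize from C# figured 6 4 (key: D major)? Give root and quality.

The figures 6 4 indicate a triad in second inversion.
In second inversion the root lies a fourth above the bass: a fourth above C# in D major is F#.
The chord tones are C#, F#, A, giving F# minor.

F# minor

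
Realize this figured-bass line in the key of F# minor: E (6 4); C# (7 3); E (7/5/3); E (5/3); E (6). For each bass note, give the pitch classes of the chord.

E (6/4): E, A, C#.
C# (7/5/3): C#, E, G#, B.
E (7/5/3): E, G#, B, D.
E (5/3): E, G#, B.
E (6/3): E, G#, C#.

E, A, C# | C#, E, G#, B | E, G#, B, D | E, G#, B | E, G#, C#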